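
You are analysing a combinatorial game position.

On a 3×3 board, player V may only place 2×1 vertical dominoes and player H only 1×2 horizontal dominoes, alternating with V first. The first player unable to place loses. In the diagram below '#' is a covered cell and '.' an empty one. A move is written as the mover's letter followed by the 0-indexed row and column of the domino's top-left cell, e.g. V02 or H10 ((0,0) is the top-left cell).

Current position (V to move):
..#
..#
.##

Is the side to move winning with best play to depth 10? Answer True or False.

[..#/..#/.##] V move#1: V00:+1/#.#/#.#/.##*, V01:+1/.##/.##/.##, V10:-1/..#/#.#/###
[#.#/#.#/.##] end (terminal -1, H#2); searched ..#/..#/.## to 10

V winning at [..#/..#/.##]: True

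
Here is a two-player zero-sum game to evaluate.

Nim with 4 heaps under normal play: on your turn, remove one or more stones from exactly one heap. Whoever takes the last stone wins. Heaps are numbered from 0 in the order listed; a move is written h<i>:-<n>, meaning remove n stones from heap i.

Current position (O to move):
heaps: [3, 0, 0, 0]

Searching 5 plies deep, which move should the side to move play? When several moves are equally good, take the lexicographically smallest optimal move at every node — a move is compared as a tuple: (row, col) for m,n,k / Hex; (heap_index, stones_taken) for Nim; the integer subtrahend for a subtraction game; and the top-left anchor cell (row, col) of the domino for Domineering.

O's best at [(3,0,0,0)]: h0:-3

[(3,0,0,0)] O move#1: h0:-1:-1/(2,0,0,0), h0:-2:-1/(1,0,0,0), h0:-3:+1/(0,0,0,0)*
[(0,0,0,0)] end (terminal -1, X#2); searched (3,0,0,0) to 5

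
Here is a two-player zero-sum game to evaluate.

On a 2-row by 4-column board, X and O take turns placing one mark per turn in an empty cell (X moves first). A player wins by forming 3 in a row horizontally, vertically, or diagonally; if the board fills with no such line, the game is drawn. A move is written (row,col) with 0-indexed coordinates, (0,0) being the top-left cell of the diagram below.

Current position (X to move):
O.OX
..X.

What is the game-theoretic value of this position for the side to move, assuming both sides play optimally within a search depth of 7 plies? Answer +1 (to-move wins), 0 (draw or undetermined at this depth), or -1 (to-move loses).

p1 X@[O.OX/..X.]: (0,1)[OXOX/..X.]+0* (1,0)[O.OX/X.X.]-1 (1,1)[O.OX/.XX.]-1 (1,3)[O.OX/..XX]-1
p2 O@[OXOX/..X.]: (1,0)[OXOX/O.X.]+0* (1,1)[OXOX/.OX.]+0 (1,3)[OXOX/..XO]+0
p3 X@[OXOX/O.X.]: (1,1)[OXOX/OXX.]+0* (1,3)[OXOX/O.XX]+0
p4 O@[OXOX/OXX.]: (1,3)[OXOX/OXXO]+0*
p5 X@[OXOX/OXXO] terminal +0; root [O.OX/..X.] d7

value(O.OX/..X., X) = 0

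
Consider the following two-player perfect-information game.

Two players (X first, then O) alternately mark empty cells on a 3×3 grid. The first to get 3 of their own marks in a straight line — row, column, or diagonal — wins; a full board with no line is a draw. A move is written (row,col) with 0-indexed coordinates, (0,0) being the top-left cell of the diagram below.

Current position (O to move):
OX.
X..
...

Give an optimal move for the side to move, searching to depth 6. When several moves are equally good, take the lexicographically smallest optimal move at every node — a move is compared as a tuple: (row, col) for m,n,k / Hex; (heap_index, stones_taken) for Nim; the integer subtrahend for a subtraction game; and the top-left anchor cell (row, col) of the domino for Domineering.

[OX./X../...] O move#1: (0,2):-1/OXO/X../..., (1,1):+0/OX./XO./...*, (1,2):+0/OX./X.O/..., (2,0):-1/OX./X../O.., (2,1):+0/OX./X../.O., (2,2):-1/OX./X../..O
[OX./XO./...] X move#2: (0,2):-1/OXX/XO./..., (1,2):-1/OX./XOX/..., (2,0):-1/OX./XO./X.., (2,1):-1/OX./XO./.X., (2,2):+0/OX./XO./..X*
[OX./XO./..X] O move#3: (0,2):+0/OXO/XO./..X*, (1,2):+0/OX./XOO/..X, (2,0):+0/OX./XO./O.X, (2,1):+0/OX./XO./.OX
[OXO/XO./..X] X move#4: (1,2):-1/OXO/XOX/..X, (2,0):+0/OXO/XO./X.X*, (2,1):-1/OXO/XO./.XX
[OXO/XO./X.X] O move#5: (1,2):-1/OXO/XOO/X.X, (2,1):+0/OXO/XO./XOX*
[OXO/XO./XOX] X move#6: (1,2):+0/OXO/XOX/XOX*
[OXO/XOX/XOX] end (terminal +0, O#7); searched OX./X../... to 6

O's best at [OX./X../...]: (1,1)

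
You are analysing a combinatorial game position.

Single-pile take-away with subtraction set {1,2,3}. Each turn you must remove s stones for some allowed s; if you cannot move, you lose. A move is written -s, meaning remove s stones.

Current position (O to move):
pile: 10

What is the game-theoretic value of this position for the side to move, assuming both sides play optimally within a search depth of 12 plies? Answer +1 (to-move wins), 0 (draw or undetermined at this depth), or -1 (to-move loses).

ply 1, O at 10 | -1=-1→9; -2=+1→8*; -3=-1→7
ply 2, X at 8 | -1=-1→7*; -2=-1→6; -3=-1→5
ply 3, O at 7 | -1=-1→6; -2=-1→5; -3=+1→4*
ply 4, X at 4 | -1=-1→3*; -2=-1→2; -3=-1→1
ply 5, O at 3 | -1=-1→2; -2=-1→1; -3=+1→0*
ply 6: 0 is terminal -1 (X); from 10 depth 12

value(10, O) = +1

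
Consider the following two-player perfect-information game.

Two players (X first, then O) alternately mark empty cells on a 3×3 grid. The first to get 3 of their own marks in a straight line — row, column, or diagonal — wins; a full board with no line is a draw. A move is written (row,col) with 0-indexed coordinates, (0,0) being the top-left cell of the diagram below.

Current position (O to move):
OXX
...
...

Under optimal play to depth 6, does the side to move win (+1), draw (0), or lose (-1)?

value(OXX/.../..., O) = +1

[OXX/.../...] O move#1: (1,0):+1/OXX/O../...*, (1,1):+0/OXX/.O./..., (1,2):-1/OXX/..O/..., (2,0):+1/OXX/.../O.., (2,1):+0/OXX/.../.O., (2,2):-1/OXX/.../..O
[OXX/O../...] X move#2: (1,1):-1/OXX/OX./...*, (1,2):-1/OXX/O.X/..., (2,0):-1/OXX/O../X.., (2,1):-1/OXX/O../.X., (2,2):-1/OXX/O../..X
[OXX/OX./...] O move#3: (1,2):-1/OXX/OXO/..., (2,0):+1/OXX/OX./O..*, (2,1):-1/OXX/OX./.O., (2,2):-1/OXX/OX./..O
[OXX/OX./O..] end (terminal -1, X#4); searched OXX/.../... to 6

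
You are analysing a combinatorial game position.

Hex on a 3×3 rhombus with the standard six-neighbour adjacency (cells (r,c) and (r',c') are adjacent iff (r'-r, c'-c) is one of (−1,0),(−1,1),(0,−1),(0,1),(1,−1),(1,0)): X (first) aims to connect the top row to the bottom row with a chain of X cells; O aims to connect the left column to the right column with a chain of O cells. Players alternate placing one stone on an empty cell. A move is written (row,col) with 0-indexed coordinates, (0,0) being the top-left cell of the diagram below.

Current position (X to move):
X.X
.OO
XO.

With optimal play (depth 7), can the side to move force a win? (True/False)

X winning at [X.X/.OO/XO.]: True

ply 1, X at X.X/.OO/XO. | (0,1)=-1→XXX/.OO/XO.; (1,0)=+1→X.X/XOO/XO.*; (2,2)=-1→X.X/.OO/XOX
ply 2: X.X/XOO/XO. is terminal -1 (O); from X.X/.OO/XO. depth 7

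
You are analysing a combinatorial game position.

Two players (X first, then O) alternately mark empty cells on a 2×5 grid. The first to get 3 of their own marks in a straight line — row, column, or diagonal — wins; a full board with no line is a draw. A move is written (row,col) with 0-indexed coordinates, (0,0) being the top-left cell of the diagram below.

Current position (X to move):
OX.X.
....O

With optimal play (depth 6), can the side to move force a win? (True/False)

X winning at [OX.X./....O]: True

ply 1, X at OX.X./....O | (0,2)=+1→OXXX./....O*; (0,4)=+0→OX.XX/....O; (1,0)=+0→OX.X./X...O; (1,1)=+1→OX.X./.X..O; (1,2)=+1→OX.X./..X.O; (1,3)=+0→OX.X./...XO
ply 2: OXXX./....O is terminal -1 (O); from OX.X./....O depth 6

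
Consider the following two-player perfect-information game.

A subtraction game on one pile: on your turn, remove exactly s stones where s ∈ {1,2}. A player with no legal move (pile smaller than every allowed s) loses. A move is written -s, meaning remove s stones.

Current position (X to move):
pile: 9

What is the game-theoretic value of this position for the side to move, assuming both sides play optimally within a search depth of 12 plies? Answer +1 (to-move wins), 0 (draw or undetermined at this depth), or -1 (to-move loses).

[9] X move#1: -1:-1/8*, -2:-1/7
[8] O move#2: -1:-1/7, -2:+1/6*
[6] X move#3: -1:-1/5*, -2:-1/4
[5] O move#4: -1:-1/4, -2:+1/3*
[3] X move#5: -1:-1/2*, -2:-1/1
[2] O move#6: -1:-1/1, -2:+1/0*
[0] end (terminal -1, X#7); searched 9 to 12

value(9, X) = -1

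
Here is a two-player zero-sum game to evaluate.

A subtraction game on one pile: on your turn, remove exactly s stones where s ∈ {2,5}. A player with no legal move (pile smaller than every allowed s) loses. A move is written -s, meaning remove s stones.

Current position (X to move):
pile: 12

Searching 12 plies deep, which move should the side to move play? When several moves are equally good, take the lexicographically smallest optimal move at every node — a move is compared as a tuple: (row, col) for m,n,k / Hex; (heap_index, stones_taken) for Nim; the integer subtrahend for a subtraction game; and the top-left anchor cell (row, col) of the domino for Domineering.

p1 X@[12]: -2[10]-1 -5[7]+1*
p2 O@[7]: -2[5]-1* -5[2]-1
p3 X@[5]: -2[3]-1 -5[0]+1*
p4 O@[0] terminal -1; root [12] d12

X's best at [12]: -5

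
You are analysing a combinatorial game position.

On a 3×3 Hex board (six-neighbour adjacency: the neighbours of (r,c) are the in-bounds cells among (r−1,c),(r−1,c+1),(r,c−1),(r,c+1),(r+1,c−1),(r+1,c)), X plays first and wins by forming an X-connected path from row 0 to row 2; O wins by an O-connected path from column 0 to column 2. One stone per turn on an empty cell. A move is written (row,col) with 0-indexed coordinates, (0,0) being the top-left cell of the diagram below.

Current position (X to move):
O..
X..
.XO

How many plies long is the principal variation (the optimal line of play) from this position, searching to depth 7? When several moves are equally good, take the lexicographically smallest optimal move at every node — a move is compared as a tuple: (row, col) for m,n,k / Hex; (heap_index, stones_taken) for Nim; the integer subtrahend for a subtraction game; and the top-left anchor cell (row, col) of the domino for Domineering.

p1 X@[O../X../.XO]: (0,1)[OX./X../.XO]+1* (0,2)[O.X/X../.XO]+1 (1,1)[O../XX./.XO]+1 (1,2)[O../X.X/.XO]+1 (2,0)[O../X../XXO]+1
p2 O@[OX./X../.XO]: (0,2)[OXO/X../.XO]-1* (1,1)[OX./XO./.XO]-1 (1,2)[OX./X.O/.XO]-1 (2,0)[OX./X../OXO]-1
p3 X@[OXO/X../.XO]: (1,1)[OXO/XX./.XO]+1* (1,2)[OXO/X.X/.XO]+1 (2,0)[OXO/X../XXO]+1
p4 O@[OXO/XX./.XO] terminal -1; root [O../X../.XO] d7

PV length from [O../X../.XO]: 3 plies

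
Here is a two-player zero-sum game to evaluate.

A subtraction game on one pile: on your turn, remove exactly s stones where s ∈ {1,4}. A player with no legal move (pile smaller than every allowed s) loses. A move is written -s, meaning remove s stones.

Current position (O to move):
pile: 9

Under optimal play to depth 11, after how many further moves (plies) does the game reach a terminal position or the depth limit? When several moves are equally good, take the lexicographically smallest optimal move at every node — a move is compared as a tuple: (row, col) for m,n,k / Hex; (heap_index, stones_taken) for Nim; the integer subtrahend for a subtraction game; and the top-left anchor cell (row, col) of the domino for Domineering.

ply 1, O at 9 | -1=-1→8; -4=+1→5*
ply 2, X at 5 | -1=-1→4*; -4=-1→1
ply 3, O at 4 | -1=-1→3; -4=+1→0*
ply 4: 0 is terminal -1 (X); from 9 depth 11

PV length from [9]: 3 plies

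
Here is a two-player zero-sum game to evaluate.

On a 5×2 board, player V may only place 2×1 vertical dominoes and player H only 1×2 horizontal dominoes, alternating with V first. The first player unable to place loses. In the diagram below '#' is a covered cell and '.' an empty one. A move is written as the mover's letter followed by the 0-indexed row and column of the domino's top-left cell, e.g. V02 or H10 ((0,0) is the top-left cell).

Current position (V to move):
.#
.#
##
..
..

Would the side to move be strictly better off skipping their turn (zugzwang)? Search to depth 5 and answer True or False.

p1 V@[.#/.#/##/../..]: V00[##/##/##/../..]-1 V30[.#/.#/##/#./#.]+1* V31[.#/.#/##/.#/.#]+1
p2 H@[.#/.#/##/#./#.] terminal -1; root [.#/.#/##/../..] d5
if V skipped the turn, H would face:
~ p1 H@[.#/.#/##/../..]: H30[.#/.#/##/##/..]+1* H40[.#/.#/##/../##]+1
~ p2 V@[.#/.#/##/##/..]: V00[##/##/##/##/..]-1*
~ p3 H@[##/##/##/##/..]: H40[##/##/##/##/##]+1*
~ p4 V@[##/##/##/##/##] terminal -1; root [.#/.#/##/../..] d5
compare (V): move=+1 vs pass=-1

zugzwang(.#/.#/##/../.., V) = False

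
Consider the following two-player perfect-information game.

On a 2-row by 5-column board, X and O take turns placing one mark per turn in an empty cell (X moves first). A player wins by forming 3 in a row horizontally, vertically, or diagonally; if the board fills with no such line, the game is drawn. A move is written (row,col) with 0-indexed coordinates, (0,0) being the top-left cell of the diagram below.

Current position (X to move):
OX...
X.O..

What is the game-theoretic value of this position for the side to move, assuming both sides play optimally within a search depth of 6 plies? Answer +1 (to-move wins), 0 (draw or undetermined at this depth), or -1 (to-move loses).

value(OX.../X.O.., X) = 0

p1 X@[OX.../X.O..]: (0,2)[OXX../X.O..]+0* (0,3)[OX.X./X.O..]+0 (0,4)[OX..X/X.O..]-1 (1,1)[OX.../XXO..]+0 (1,3)[OX.../X.OX.]+0 (1,4)[OX.../X.O.X]+0
p2 O@[OXX../X.O..]: (0,3)[OXXO./X.O..]+0* (0,4)[OXX.O/X.O..]-1 (1,1)[OXX../XOO..]-1 (1,3)[OXX../X.OO.]-1 (1,4)[OXX../X.O.O]-1
p3 X@[OXXO./X.O..]: (0,4)[OXXOX/X.O..]-1 (1,1)[OXXO./XXO..]+0* (1,3)[OXXO./X.OX.]+0 (1,4)[OXXO./X.O.X]+0
p4 O@[OXXO./XXO..]: (0,4)[OXXOO/XXO..]+0* (1,3)[OXXO./XXOO.]+0 (1,4)[OXXO./XXO.O]+0
p5 X@[OXXOO/XXO..]: (1,3)[OXXOO/XXOX.]+0* (1,4)[OXXOO/XXO.X]+0
p6 O@[OXXOO/XXOX.]: (1,4)[OXXOO/XXOXO]+0*
p7 X@[OXXOO/XXOXO] terminal +0; root [OX.../X.O..] d6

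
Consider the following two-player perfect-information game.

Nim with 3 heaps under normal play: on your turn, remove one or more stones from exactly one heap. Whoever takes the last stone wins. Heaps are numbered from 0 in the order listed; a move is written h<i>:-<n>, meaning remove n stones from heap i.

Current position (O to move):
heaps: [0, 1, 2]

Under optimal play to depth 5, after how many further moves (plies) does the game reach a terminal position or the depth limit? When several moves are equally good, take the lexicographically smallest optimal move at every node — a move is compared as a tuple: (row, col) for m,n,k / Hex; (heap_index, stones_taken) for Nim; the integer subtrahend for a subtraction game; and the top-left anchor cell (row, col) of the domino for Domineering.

p1 O@[(0,1,2)]: h1:-1[(0,0,2)]-1 h2:-1[(0,1,1)]+1* h2:-2[(0,1,0)]-1
p2 X@[(0,1,1)]: h1:-1[(0,0,1)]-1* h2:-1[(0,1,0)]-1
p3 O@[(0,0,1)]: h2:-1[(0,0,0)]+1*
p4 X@[(0,0,0)] terminal -1; root [(0,1,2)] d5

PV length from [(0,1,2)]: 3 plies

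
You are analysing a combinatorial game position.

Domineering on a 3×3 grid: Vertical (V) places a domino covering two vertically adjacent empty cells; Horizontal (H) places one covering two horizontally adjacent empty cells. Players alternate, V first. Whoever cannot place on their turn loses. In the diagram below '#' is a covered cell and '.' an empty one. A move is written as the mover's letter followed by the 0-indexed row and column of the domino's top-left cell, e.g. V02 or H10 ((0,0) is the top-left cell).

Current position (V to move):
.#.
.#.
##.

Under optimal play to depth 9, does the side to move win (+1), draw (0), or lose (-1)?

value(.#./.#./##., V) = +1

[.#./.#./##.] V move#1: V00:+1/##./##./##.*, V02:+1/.##/.##/##., V12:+1/.#./.##/###
[##./##./##.] end (terminal -1, H#2); searched .#./.#./##. to 9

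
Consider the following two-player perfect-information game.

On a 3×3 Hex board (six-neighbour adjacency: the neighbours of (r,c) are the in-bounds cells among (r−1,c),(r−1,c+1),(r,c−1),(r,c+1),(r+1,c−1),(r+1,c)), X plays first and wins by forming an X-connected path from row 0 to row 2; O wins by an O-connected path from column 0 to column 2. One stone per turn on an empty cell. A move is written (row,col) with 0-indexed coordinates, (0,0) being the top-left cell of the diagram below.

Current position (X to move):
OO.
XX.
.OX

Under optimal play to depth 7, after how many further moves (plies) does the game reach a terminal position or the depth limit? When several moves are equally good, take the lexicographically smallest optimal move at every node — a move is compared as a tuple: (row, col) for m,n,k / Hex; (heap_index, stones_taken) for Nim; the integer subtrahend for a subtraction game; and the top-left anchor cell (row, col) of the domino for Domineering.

PV length from [OO./XX./.OX]: 3 plies

p1 X@[OO./XX./.OX]: (0,2)[OOX/XX./.OX]+1* (1,2)[OO./XXX/.OX]-1 (2,0)[OO./XX./XOX]-1
p2 O@[OOX/XX./.OX]: (1,2)[OOX/XXO/.OX]-1* (2,0)[OOX/XX./OOX]-1
p3 X@[OOX/XXO/.OX]: (2,0)[OOX/XXO/XOX]+1*
p4 O@[OOX/XXO/XOX] terminal -1; root [OO./XX./.OX] d7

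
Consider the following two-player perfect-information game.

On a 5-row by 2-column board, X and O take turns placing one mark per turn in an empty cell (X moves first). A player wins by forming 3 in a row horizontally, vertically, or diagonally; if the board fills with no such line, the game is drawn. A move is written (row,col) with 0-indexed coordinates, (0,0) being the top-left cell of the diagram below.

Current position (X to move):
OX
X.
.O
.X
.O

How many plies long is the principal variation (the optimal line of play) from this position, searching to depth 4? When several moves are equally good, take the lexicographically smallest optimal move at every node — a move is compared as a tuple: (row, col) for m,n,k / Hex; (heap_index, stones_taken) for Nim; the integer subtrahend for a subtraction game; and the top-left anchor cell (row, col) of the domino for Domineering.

[OX/X./.O/.X/.O] X move#1: (1,1):+0/OX/XX/.O/.X/.O*, (2,0):+0/OX/X./XO/.X/.O, (3,0):+0/OX/X./.O/XX/.O, (4,0):+0/OX/X./.O/.X/XO
[OX/XX/.O/.X/.O] O move#2: (2,0):+0/OX/XX/OO/.X/.O*, (3,0):+0/OX/XX/.O/OX/.O, (4,0):+0/OX/XX/.O/.X/OO
[OX/XX/OO/.X/.O] X move#3: (3,0):+0/OX/XX/OO/XX/.O*, (4,0):+0/OX/XX/OO/.X/XO
[OX/XX/OO/XX/.O] O move#4: (4,0):+0/OX/XX/OO/XX/OO*
[OX/XX/OO/XX/OO] end (terminal +0, X#5); searched OX/X./.O/.X/.O to 4

PV length from [OX/X./.O/.X/.O]: 4 plies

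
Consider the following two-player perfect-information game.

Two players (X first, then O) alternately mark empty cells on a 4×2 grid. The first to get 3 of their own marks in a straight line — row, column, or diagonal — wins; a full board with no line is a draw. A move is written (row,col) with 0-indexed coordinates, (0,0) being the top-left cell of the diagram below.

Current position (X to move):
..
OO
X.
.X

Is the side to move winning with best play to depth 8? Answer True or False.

ply 1, X at ../OO/X./.X | (0,0)=+0→X./OO/X./.X*; (0,1)=+0→.X/OO/X./.X; (2,1)=+0→../OO/XX/.X; (3,0)=+0→../OO/X./XX
ply 2, O at X./OO/X./.X | (0,1)=+0→XO/OO/X./.X*; (2,1)=+0→X./OO/XO/.X; (3,0)=+0→X./OO/X./OX
ply 3, X at XO/OO/X./.X | (2,1)=+0→XO/OO/XX/.X*; (3,0)=-1→XO/OO/X./XX
ply 4, O at XO/OO/XX/.X | (3,0)=+0→XO/OO/XX/OX*
ply 5: XO/OO/XX/OX is terminal +0 (X); from ../OO/X./.X depth 8

X winning at [../OO/X./.X]: False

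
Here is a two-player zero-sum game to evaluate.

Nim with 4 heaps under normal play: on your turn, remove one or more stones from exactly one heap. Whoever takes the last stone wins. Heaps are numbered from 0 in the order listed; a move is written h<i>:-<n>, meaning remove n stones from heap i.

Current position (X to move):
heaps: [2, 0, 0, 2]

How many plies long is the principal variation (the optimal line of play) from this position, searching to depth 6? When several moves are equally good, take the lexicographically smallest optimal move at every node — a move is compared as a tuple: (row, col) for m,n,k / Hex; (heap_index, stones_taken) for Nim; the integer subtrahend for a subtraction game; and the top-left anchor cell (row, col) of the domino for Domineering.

PV length from [(2,0,0,2)]: 4 plies

ply 1, X at (2,0,0,2) | h0:-1=-1→(1,0,0,2)*; h0:-2=-1→(0,0,0,2); h3:-1=-1→(2,0,0,1); h3:-2=-1→(2,0,0,0)
ply 2, O at (1,0,0,2) | h0:-1=-1→(0,0,0,2); h3:-1=+1→(1,0,0,1)*; h3:-2=-1→(1,0,0,0)
ply 3, X at (1,0,0,1) | h0:-1=-1→(0,0,0,1)*; h3:-1=-1→(1,0,0,0)
ply 4, O at (0,0,0,1) | h3:-1=+1→(0,0,0,0)*
ply 5: (0,0,0,0) is terminal -1 (X); from (2,0,0,2) depth 6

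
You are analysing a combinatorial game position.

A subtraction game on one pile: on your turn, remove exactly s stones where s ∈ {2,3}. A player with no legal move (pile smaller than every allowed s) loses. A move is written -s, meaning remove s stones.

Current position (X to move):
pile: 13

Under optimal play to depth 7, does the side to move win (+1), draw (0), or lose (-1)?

value(13, X) = +1

p1 X@[13]: -2[11]+1* -3[10]+1
p2 O@[11]: -2[9]-1* -3[8]-1
p3 X@[9]: -2[7]-1 -3[6]+1*
p4 O@[6]: -2[4]-1* -3[3]-1
p5 X@[4]: -2[2]-1 -3[1]+1*
p6 O@[1] terminal -1; root [13] d7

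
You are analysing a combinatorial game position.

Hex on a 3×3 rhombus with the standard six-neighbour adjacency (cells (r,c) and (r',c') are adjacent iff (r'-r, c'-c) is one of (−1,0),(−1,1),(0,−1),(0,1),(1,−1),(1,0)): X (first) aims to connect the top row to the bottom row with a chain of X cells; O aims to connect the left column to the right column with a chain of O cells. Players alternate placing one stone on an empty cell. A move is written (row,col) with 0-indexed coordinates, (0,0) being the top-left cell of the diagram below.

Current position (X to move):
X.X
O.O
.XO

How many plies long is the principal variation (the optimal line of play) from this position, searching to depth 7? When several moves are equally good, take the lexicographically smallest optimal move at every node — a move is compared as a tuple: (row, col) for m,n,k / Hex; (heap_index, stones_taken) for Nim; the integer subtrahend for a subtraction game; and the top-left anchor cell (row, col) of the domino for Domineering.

p1 X@[X.X/O.O/.XO]: (0,1)[XXX/O.O/.XO]-1 (1,1)[X.X/OXO/.XO]+1* (2,0)[X.X/O.O/XXO]-1
p2 O@[X.X/OXO/.XO] terminal -1; root [X.X/O.O/.XO] d7

PV length from [X.X/O.O/.XO]: 1 ply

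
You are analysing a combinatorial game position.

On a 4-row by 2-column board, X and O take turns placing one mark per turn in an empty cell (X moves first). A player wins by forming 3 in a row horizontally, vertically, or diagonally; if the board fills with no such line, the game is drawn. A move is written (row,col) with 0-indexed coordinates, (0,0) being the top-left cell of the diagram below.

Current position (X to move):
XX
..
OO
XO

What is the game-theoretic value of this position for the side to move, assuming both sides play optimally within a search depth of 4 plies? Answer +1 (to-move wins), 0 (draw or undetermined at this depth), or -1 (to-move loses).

value(XX/../OO/XO, X) = 0

[XX/../OO/XO] X move#1: (1,0):-1/XX/X./OO/XO, (1,1):+0/XX/.X/OO/XO*
[XX/.X/OO/XO] O move#2: (1,0):+0/XX/OX/OO/XO*
[XX/OX/OO/XO] end (terminal +0, X#3); searched XX/../OO/XO to 4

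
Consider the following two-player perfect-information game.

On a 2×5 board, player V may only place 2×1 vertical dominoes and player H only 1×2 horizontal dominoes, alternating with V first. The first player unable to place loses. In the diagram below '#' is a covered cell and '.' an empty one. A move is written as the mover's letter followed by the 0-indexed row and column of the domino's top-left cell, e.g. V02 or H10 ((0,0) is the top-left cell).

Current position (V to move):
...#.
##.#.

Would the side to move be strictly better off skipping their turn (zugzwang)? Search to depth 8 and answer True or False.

zugzwang(...#./##.#., V) = False

p1 V@[...#./##.#.]: V02[..##./####.]+1* V04[...##/##.##]-1
p2 H@[..##./####.]: H00[####./####.]-1*
p3 V@[####./####.]: V04[#####/#####]+1*
p4 H@[#####/#####] terminal -1; root [...#./##.#.] d8
suppose V passes — search the same position with H to move:
pass> p1 H@[...#./##.#.]: H00[##.#./##.#.]-1* H01[.###./##.#.]-1
pass> p2 V@[##.#./##.#.]: V02[####./####.]+1* V04[##.##/##.##]+1
pass> p3 H@[####./####.] terminal -1; root [...#./##.#.] d8
for V: play +1, pass +1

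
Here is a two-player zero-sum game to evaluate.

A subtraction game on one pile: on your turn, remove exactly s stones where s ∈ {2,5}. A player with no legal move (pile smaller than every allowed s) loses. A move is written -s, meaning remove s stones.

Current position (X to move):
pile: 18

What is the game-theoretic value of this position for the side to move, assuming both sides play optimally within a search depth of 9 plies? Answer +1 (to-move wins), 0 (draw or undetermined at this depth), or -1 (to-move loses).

value(18, X) = -1

ply 1, X at 18 | -2=-1→16*; -5=-1→13
ply 2, O at 16 | -2=+1→14*; -5=+1→11
ply 3, X at 14 | -2=-1→12*; -5=-1→9
ply 4, O at 12 | -2=-1→10; -5=+1→7*
ply 5, X at 7 | -2=-1→5*; -5=-1→2
ply 6, O at 5 | -2=-1→3; -5=+1→0*
ply 7: 0 is terminal -1 (X); from 18 depth 9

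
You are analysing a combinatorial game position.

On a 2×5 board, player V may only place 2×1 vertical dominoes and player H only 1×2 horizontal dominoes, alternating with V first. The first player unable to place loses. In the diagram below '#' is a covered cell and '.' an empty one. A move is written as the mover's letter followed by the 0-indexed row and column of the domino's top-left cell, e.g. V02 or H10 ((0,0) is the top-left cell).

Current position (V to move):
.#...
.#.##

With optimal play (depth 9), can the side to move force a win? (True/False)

V winning at [.#.../.#.##]: True

[.#.../.#.##] V move#1: V00:-1/##.../##.##, V02:+1/.##../.####*
[.##../.####] H move#2: H03:-1/.####/.####*
[.####/.####] V move#3: V00:+1/#####/#####*
[#####/#####] end (terminal -1, H#4); searched .#.../.#.## to 9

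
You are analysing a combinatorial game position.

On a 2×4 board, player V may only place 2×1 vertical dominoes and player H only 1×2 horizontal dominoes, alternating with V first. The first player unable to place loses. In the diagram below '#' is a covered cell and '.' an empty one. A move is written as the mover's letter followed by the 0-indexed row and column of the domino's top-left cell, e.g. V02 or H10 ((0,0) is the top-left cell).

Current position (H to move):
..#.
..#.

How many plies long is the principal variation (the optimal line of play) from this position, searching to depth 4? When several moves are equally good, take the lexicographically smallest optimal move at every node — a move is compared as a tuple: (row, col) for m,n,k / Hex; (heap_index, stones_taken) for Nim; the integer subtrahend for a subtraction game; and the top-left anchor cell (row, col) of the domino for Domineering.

PV length from [..#./..#.]: 3 plies

ply 1, H at ..#./..#. | H00=+1→###./..#.*; H10=+1→..#./###.
ply 2, V at ###./..#. | V03=-1→####/..##*
ply 3, H at ####/..## | H10=+1→####/####*
ply 4: ####/#### is terminal -1 (V); from ..#./..#. depth 4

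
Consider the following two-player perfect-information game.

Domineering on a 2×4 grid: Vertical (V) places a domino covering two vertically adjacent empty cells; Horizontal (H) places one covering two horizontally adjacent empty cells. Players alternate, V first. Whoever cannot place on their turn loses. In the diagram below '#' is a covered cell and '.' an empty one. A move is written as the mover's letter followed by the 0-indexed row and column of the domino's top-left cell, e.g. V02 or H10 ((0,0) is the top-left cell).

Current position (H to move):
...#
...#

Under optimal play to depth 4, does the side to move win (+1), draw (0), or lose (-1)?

value(...#/...#, H) = +1

p1 H@[...#/...#]: H00[##.#/...#]+1* H01[.###/...#]+1 H10[...#/##.#]+1 H11[...#/.###]+1
p2 V@[##.#/...#]: V02[####/..##]-1*
p3 H@[####/..##]: H10[####/####]+1*
p4 V@[####/####] terminal -1; root [...#/...#] d4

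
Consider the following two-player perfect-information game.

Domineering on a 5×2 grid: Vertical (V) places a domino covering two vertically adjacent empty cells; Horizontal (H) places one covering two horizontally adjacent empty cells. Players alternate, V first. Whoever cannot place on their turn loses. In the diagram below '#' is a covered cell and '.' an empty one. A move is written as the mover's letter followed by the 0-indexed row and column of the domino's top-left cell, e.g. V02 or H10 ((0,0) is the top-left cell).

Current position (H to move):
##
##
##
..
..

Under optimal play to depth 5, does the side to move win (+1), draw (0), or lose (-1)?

value(##/##/##/../.., H) = +1

p1 H@[##/##/##/../..]: H30[##/##/##/##/..]+1* H40[##/##/##/../##]+1
p2 V@[##/##/##/##/..] terminal -1; root [##/##/##/../..] d5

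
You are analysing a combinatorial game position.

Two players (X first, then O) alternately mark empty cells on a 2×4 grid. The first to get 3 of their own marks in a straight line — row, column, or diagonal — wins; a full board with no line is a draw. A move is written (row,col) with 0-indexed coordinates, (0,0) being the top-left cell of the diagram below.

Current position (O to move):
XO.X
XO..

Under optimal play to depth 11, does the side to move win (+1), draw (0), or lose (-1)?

value(XO.X/XO.., O) = 0

p1 O@[XO.X/XO..]: (0,2)[XOOX/XO..]+0* (1,2)[XO.X/XOO.]+0 (1,3)[XO.X/XO.O]+0
p2 X@[XOOX/XO..]: (1,2)[XOOX/XOX.]+0* (1,3)[XOOX/XO.X]+0
p3 O@[XOOX/XOX.]: (1,3)[XOOX/XOXO]+0*
p4 X@[XOOX/XOXO] terminal +0; root [XO.X/XO..] d11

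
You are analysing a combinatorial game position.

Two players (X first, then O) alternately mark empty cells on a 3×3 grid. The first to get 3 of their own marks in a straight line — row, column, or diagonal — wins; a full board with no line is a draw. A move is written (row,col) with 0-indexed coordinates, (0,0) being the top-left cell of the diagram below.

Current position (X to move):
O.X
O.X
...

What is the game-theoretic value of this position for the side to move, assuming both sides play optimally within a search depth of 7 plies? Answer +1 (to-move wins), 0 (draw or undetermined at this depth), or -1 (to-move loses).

value(O.X/O.X/..., X) = +1

p1 X@[O.X/O.X/...]: (0,1)[OXX/O.X/...]-1 (1,1)[O.X/OXX/...]-1 (2,0)[O.X/O.X/X..]+1* (2,1)[O.X/O.X/.X.]-1 (2,2)[O.X/O.X/..X]+1
p2 O@[O.X/O.X/X..]: (0,1)[OOX/O.X/X..]-1* (1,1)[O.X/OOX/X..]-1 (2,1)[O.X/O.X/XO.]-1 (2,2)[O.X/O.X/X.O]-1
p3 X@[OOX/O.X/X..]: (1,1)[OOX/OXX/X..]+1* (2,1)[OOX/O.X/XX.]+1 (2,2)[OOX/O.X/X.X]+1
p4 O@[OOX/OXX/X..] terminal -1; root [O.X/O.X/...] d7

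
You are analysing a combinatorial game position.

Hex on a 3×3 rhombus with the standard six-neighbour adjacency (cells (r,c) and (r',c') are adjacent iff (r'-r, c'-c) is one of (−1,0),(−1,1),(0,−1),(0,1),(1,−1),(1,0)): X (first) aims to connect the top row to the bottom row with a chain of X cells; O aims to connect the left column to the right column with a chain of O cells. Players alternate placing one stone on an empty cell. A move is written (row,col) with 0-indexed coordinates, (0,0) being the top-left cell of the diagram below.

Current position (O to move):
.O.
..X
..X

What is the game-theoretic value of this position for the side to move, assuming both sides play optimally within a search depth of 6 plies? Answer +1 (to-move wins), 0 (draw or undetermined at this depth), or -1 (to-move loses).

value(.O./..X/..X, O) = +1

p1 O@[.O./..X/..X]: (0,0)[OO./..X/..X]-1 (0,2)[.OO/..X/..X]+1* (1,0)[.O./O.X/..X]-1 (1,1)[.O./.OX/..X]-1 (2,0)[.O./..X/O.X]-1 (2,1)[.O./..X/.OX]-1
p2 X@[.OO/..X/..X]: (0,0)[XOO/..X/..X]-1* (1,0)[.OO/X.X/..X]-1 (1,1)[.OO/.XX/..X]-1 (2,0)[.OO/..X/X.X]-1 (2,1)[.OO/..X/.XX]-1
p3 O@[XOO/..X/..X]: (1,0)[XOO/O.X/..X]+1* (1,1)[XOO/.OX/..X]+1 (2,0)[XOO/..X/O.X]+1 (2,1)[XOO/..X/.OX]-1
p4 X@[XOO/O.X/..X] terminal -1; root [.O./..X/..X] d6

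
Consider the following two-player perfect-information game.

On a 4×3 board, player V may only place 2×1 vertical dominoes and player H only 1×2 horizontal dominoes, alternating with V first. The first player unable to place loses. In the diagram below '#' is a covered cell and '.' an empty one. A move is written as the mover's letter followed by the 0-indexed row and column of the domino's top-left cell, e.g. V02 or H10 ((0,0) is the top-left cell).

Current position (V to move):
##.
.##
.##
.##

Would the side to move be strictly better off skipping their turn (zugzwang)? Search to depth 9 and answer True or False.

zugzwang(##./.##/.##/.##, V) = False

ply 1, V at ##./.##/.##/.## | V10=+1→##./###/###/.##*; V20=+1→##./.##/###/###
ply 2: ##./###/###/.## is terminal -1 (H); from ##./.##/.##/.## depth 9
pass branch (H moves first from the same position):
  | ply 1: ##./.##/.##/.## is terminal -1 (H); from ##./.##/.##/.## depth 9
V moving scores +1; V passing scores +1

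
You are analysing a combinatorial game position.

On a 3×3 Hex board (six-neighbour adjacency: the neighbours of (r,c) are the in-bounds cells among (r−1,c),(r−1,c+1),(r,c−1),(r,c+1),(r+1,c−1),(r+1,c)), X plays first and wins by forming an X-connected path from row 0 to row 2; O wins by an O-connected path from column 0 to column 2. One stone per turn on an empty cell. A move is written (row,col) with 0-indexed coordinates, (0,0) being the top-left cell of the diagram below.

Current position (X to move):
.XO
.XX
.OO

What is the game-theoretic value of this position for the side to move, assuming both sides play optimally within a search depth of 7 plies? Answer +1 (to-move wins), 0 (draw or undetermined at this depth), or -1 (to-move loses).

[.XO/.XX/.OO] X move#1: (0,0):-1/XXO/.XX/.OO, (1,0):-1/.XO/XXX/.OO, (2,0):+1/.XO/.XX/XOO*
[.XO/.XX/XOO] end (terminal -1, O#2); searched .XO/.XX/.OO to 7

value(.XO/.XX/.OO, X) = +1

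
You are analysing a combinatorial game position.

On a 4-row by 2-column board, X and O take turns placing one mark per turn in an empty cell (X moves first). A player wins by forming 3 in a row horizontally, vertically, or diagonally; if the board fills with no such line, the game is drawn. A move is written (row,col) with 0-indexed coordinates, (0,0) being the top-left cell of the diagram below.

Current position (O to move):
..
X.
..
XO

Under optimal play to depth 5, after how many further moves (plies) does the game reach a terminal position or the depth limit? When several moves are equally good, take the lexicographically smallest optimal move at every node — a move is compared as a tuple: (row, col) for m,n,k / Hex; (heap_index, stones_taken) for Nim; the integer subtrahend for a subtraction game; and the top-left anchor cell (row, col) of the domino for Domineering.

PV length from [../X./../XO]: 5 plies

p1 O@[../X./../XO]: (0,0)[O./X./../XO]-1 (0,1)[.O/X./../XO]-1 (1,1)[../XO/../XO]-1 (2,0)[../X./O./XO]+0* (2,1)[../X./.O/XO]-1
p2 X@[../X./O./XO]: (0,0)[X./X./O./XO]+0* (0,1)[.X/X./O./XO]+0 (1,1)[../XX/O./XO]+0 (2,1)[../X./OX/XO]+0
p3 O@[X./X./O./XO]: (0,1)[XO/X./O./XO]+0* (1,1)[X./XO/O./XO]+0 (2,1)[X./X./OO/XO]+0
p4 X@[XO/X./O./XO]: (1,1)[XO/XX/O./XO]+0* (2,1)[XO/X./OX/XO]+0
p5 O@[XO/XX/O./XO]: (2,1)[XO/XX/OO/XO]+0*
p6 X@[XO/XX/OO/XO] terminal +0; root [../X./../XO] d5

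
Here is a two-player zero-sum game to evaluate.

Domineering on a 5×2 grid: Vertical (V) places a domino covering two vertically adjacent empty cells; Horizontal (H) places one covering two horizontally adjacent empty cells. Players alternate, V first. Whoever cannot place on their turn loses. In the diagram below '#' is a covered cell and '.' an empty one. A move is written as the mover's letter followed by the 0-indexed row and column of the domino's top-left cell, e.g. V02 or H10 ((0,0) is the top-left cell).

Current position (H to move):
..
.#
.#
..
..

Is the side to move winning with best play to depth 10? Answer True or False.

H winning at [../.#/.#/../..]: True

[../.#/.#/../..] H move#1: H00:-1/##/.#/.#/../.., H30:+1/../.#/.#/##/..*, H40:+1/../.#/.#/../##
[../.#/.#/##/..] V move#2: V00:-1/#./##/.#/##/..*, V10:-1/../##/##/##/..
[#./##/.#/##/..] H move#3: H40:+1/#./##/.#/##/##*
[#./##/.#/##/##] end (terminal -1, V#4); searched ../.#/.#/../.. to 10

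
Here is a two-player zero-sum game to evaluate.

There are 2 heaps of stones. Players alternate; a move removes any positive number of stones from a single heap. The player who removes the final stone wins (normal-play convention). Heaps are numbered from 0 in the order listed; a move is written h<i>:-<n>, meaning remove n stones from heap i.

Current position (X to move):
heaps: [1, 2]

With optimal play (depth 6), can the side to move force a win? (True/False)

ply 1, X at (1,2) | h0:-1=-1→(0,2); h1:-1=+1→(1,1)*; h1:-2=-1→(1,0)
ply 2, O at (1,1) | h0:-1=-1→(0,1)*; h1:-1=-1→(1,0)
ply 3, X at (0,1) | h1:-1=+1→(0,0)*
ply 4: (0,0) is terminal -1 (O); from (1,2) depth 6

X winning at [(1,2)]: True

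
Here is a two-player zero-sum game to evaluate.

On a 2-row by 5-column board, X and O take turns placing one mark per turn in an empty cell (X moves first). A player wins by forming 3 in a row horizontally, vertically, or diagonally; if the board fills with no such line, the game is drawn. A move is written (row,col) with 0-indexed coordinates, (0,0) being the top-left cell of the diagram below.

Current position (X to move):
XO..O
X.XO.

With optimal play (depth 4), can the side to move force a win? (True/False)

[XO..O/X.XO.] X move#1: (0,2):+0/XOX.O/X.XO., (0,3):+0/XO.XO/X.XO., (1,1):+1/XO..O/XXXO.*, (1,4):+0/XO..O/X.XOX
[XO..O/XXXO.] end (terminal -1, O#2); searched XO..O/X.XO. to 4

X winning at [XO..O/X.XO.]: True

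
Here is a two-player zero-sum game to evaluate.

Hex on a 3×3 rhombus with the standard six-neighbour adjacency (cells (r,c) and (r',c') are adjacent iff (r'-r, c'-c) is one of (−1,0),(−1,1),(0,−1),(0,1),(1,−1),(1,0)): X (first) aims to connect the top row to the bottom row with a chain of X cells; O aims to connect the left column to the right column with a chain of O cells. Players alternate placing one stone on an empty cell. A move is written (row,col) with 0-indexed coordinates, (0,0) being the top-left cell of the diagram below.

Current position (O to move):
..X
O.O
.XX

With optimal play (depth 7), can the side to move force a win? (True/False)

[..X/O.O/.XX] O move#1: (0,0):-1/O.X/O.O/.XX, (0,1):-1/.OX/O.O/.XX, (1,1):+1/..X/OOO/.XX*, (2,0):-1/..X/O.O/OXX
[..X/OOO/.XX] end (terminal -1, X#2); searched ..X/O.O/.XX to 7

O winning at [..X/O.O/.XX]: True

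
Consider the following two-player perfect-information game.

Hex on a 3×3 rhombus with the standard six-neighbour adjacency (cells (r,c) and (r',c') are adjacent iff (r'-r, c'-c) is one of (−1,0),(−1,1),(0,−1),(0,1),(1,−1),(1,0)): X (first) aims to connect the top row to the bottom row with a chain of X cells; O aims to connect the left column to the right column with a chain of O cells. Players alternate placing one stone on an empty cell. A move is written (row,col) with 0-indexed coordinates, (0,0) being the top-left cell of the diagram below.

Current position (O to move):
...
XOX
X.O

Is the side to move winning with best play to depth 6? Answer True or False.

O winning at [.../XOX/X.O]: False

ply 1, O at .../XOX/X.O | (0,0)=-1→O../XOX/X.O*; (0,1)=-1→.O./XOX/X.O; (0,2)=-1→..O/XOX/X.O; (2,1)=-1→.../XOX/XOO
ply 2, X at O../XOX/X.O | (0,1)=+1→OX./XOX/X.O*; (0,2)=+1→O.X/XOX/X.O; (2,1)=+1→O../XOX/XXO
ply 3: OX./XOX/X.O is terminal -1 (O); from .../XOX/X.O depth 6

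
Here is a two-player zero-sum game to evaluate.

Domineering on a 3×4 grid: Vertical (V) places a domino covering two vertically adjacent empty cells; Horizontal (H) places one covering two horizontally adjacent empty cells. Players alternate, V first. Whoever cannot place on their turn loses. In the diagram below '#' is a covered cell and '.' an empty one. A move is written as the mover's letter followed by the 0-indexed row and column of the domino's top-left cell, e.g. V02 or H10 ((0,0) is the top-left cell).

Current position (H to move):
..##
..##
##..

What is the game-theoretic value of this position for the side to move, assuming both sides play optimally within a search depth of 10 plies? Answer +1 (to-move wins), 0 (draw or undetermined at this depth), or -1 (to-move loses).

value(..##/..##/##.., H) = +1

p1 H@[..##/..##/##..]: H00[####/..##/##..]+1* H10[..##/####/##..]+1 H22[..##/..##/####]-1
p2 V@[####/..##/##..] terminal -1; root [..##/..##/##..] d10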